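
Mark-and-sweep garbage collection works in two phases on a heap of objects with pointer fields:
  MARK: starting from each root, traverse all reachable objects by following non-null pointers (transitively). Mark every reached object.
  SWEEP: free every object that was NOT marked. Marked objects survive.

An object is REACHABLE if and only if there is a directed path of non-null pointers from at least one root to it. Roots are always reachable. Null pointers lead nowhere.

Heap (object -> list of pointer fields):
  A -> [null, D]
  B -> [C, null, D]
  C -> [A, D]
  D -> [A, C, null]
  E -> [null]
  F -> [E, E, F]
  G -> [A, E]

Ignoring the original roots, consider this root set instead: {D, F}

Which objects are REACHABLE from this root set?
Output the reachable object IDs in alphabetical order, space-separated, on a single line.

Answer: A C D E F

Derivation:
Roots: D F
Mark D: refs=A C null, marked=D
Mark F: refs=E E F, marked=D F
Mark A: refs=null D, marked=A D F
Mark C: refs=A D, marked=A C D F
Mark E: refs=null, marked=A C D E F
Unmarked (collected): B G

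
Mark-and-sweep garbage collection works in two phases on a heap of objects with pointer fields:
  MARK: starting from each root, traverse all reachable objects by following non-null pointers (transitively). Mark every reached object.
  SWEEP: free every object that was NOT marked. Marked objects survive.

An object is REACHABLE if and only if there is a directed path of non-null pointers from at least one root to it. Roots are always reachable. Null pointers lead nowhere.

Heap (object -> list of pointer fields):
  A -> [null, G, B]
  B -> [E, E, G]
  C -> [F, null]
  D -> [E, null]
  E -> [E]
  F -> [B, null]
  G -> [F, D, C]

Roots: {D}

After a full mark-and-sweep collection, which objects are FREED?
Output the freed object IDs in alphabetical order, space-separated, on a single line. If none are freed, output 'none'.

Roots: D
Mark D: refs=E null, marked=D
Mark E: refs=E, marked=D E
Unmarked (collected): A B C F G

Answer: A B C F G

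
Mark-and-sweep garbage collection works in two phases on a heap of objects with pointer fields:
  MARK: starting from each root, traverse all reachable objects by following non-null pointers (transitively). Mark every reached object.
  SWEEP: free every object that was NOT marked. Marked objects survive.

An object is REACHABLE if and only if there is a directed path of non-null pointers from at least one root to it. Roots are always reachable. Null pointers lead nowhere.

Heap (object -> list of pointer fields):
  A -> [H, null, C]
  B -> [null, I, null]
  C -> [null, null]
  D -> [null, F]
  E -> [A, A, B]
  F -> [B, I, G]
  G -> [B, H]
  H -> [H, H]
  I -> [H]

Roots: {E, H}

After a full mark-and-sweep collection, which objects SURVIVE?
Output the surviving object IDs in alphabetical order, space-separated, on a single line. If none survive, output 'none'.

Answer: A B C E H I

Derivation:
Roots: E H
Mark E: refs=A A B, marked=E
Mark H: refs=H H, marked=E H
Mark A: refs=H null C, marked=A E H
Mark B: refs=null I null, marked=A B E H
Mark C: refs=null null, marked=A B C E H
Mark I: refs=H, marked=A B C E H I
Unmarked (collected): D F G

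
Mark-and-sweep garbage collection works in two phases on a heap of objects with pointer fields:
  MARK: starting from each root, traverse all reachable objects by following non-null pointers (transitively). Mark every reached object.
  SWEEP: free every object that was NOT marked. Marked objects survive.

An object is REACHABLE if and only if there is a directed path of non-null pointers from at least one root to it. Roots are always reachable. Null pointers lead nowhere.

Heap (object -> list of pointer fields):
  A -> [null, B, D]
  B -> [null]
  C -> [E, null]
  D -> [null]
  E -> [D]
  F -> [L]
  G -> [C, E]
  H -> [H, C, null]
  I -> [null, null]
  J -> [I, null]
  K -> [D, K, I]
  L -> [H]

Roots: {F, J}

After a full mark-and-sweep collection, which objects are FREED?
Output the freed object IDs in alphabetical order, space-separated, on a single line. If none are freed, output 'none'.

Roots: F J
Mark F: refs=L, marked=F
Mark J: refs=I null, marked=F J
Mark L: refs=H, marked=F J L
Mark I: refs=null null, marked=F I J L
Mark H: refs=H C null, marked=F H I J L
Mark C: refs=E null, marked=C F H I J L
Mark E: refs=D, marked=C E F H I J L
Mark D: refs=null, marked=C D E F H I J L
Unmarked (collected): A B G K

Answer: A B G K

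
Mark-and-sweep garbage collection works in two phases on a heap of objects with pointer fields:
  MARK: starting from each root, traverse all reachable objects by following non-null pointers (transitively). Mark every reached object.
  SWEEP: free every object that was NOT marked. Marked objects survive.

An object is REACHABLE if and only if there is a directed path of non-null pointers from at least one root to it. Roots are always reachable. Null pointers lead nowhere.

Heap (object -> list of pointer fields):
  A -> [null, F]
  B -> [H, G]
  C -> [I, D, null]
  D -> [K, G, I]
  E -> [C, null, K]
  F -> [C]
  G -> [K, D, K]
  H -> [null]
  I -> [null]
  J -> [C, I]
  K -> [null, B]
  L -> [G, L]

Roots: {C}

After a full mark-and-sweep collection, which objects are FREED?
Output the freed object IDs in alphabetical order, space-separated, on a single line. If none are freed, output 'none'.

Answer: A E F J L

Derivation:
Roots: C
Mark C: refs=I D null, marked=C
Mark I: refs=null, marked=C I
Mark D: refs=K G I, marked=C D I
Mark K: refs=null B, marked=C D I K
Mark G: refs=K D K, marked=C D G I K
Mark B: refs=H G, marked=B C D G I K
Mark H: refs=null, marked=B C D G H I K
Unmarked (collected): A E F J L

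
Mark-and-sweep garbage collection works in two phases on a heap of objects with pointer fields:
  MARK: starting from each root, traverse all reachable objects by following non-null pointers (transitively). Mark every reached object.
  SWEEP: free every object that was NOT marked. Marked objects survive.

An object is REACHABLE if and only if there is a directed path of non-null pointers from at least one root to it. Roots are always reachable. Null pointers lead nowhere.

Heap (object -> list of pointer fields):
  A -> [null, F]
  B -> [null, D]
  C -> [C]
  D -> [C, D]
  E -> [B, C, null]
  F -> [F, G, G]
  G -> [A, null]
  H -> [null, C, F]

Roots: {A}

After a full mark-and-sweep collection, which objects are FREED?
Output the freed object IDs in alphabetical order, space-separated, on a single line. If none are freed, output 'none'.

Answer: B C D E H

Derivation:
Roots: A
Mark A: refs=null F, marked=A
Mark F: refs=F G G, marked=A F
Mark G: refs=A null, marked=A F G
Unmarked (collected): B C D E H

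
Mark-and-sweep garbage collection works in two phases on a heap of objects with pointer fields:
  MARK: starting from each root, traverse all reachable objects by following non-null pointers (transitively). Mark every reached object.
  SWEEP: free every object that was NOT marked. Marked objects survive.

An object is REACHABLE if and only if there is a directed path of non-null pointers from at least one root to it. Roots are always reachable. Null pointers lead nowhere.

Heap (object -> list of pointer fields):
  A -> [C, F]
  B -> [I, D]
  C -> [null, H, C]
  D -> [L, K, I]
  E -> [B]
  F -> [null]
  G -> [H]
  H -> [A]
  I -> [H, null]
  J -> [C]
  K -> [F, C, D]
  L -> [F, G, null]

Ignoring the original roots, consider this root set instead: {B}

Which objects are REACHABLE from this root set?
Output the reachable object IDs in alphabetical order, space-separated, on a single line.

Answer: A B C D F G H I K L

Derivation:
Roots: B
Mark B: refs=I D, marked=B
Mark I: refs=H null, marked=B I
Mark D: refs=L K I, marked=B D I
Mark H: refs=A, marked=B D H I
Mark L: refs=F G null, marked=B D H I L
Mark K: refs=F C D, marked=B D H I K L
Mark A: refs=C F, marked=A B D H I K L
Mark F: refs=null, marked=A B D F H I K L
Mark G: refs=H, marked=A B D F G H I K L
Mark C: refs=null H C, marked=A B C D F G H I K L
Unmarked (collected): E J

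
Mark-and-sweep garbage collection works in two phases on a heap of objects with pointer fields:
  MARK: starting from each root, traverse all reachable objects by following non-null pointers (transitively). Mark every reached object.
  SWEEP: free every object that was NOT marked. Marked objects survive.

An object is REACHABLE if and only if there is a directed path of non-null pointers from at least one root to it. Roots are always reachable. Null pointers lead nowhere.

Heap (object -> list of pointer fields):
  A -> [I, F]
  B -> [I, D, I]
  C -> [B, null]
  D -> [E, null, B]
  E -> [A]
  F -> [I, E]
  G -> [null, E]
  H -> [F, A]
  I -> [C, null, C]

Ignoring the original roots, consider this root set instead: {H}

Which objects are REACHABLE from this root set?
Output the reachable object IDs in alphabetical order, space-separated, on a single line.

Roots: H
Mark H: refs=F A, marked=H
Mark F: refs=I E, marked=F H
Mark A: refs=I F, marked=A F H
Mark I: refs=C null C, marked=A F H I
Mark E: refs=A, marked=A E F H I
Mark C: refs=B null, marked=A C E F H I
Mark B: refs=I D I, marked=A B C E F H I
Mark D: refs=E null B, marked=A B C D E F H I
Unmarked (collected): G

Answer: A B C D E F H I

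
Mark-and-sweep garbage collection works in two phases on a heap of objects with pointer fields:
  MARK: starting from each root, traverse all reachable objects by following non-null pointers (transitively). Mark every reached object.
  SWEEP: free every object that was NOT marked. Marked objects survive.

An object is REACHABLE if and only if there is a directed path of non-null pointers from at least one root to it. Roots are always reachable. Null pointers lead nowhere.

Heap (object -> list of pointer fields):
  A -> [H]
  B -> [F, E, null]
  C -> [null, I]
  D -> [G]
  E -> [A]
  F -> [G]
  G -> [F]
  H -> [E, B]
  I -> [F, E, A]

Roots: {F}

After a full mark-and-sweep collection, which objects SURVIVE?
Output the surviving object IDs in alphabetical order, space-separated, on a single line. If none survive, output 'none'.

Answer: F G

Derivation:
Roots: F
Mark F: refs=G, marked=F
Mark G: refs=F, marked=F G
Unmarked (collected): A B C D E H I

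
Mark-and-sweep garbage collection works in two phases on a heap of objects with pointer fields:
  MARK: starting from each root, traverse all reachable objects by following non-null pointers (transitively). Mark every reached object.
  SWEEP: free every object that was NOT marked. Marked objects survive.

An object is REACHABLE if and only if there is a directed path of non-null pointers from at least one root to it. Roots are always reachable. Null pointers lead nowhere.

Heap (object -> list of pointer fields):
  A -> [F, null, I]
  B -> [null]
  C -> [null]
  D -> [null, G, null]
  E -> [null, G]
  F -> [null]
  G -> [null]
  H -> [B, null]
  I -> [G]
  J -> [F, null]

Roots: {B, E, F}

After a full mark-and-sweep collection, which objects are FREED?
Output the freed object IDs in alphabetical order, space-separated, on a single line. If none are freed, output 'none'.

Answer: A C D H I J

Derivation:
Roots: B E F
Mark B: refs=null, marked=B
Mark E: refs=null G, marked=B E
Mark F: refs=null, marked=B E F
Mark G: refs=null, marked=B E F G
Unmarked (collected): A C D H I J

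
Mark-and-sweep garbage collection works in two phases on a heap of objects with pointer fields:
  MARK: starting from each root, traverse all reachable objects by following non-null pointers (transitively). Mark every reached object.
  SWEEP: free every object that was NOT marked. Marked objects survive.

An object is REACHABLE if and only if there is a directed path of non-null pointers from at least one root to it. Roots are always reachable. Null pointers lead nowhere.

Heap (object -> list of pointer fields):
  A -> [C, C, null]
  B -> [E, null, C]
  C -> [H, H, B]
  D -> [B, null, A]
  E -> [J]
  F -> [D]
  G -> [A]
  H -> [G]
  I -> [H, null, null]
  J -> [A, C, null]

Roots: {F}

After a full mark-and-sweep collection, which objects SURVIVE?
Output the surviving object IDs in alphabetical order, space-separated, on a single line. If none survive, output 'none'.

Roots: F
Mark F: refs=D, marked=F
Mark D: refs=B null A, marked=D F
Mark B: refs=E null C, marked=B D F
Mark A: refs=C C null, marked=A B D F
Mark E: refs=J, marked=A B D E F
Mark C: refs=H H B, marked=A B C D E F
Mark J: refs=A C null, marked=A B C D E F J
Mark H: refs=G, marked=A B C D E F H J
Mark G: refs=A, marked=A B C D E F G H J
Unmarked (collected): I

Answer: A B C D E F G H J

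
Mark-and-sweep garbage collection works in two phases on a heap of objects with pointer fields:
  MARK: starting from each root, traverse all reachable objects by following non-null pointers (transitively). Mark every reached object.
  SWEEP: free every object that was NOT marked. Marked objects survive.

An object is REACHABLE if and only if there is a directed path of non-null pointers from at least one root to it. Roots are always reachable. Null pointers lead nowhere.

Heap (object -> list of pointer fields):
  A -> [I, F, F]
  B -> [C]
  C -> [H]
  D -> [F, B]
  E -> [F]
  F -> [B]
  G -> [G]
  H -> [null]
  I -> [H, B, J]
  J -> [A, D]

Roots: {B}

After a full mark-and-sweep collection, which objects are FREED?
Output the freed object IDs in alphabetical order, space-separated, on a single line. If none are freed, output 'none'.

Roots: B
Mark B: refs=C, marked=B
Mark C: refs=H, marked=B C
Mark H: refs=null, marked=B C H
Unmarked (collected): A D E F G I J

Answer: A D E F G I J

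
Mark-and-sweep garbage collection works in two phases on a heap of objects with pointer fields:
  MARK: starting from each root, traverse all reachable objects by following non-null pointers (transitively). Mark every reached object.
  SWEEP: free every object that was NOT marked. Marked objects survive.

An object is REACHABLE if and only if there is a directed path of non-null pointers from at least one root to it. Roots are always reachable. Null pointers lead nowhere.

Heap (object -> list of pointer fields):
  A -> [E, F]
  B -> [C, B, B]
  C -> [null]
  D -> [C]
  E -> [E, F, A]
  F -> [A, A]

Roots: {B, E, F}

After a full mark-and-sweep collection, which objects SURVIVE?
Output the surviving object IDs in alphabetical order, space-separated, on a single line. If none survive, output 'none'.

Answer: A B C E F

Derivation:
Roots: B E F
Mark B: refs=C B B, marked=B
Mark E: refs=E F A, marked=B E
Mark F: refs=A A, marked=B E F
Mark C: refs=null, marked=B C E F
Mark A: refs=E F, marked=A B C E F
Unmarked (collected): D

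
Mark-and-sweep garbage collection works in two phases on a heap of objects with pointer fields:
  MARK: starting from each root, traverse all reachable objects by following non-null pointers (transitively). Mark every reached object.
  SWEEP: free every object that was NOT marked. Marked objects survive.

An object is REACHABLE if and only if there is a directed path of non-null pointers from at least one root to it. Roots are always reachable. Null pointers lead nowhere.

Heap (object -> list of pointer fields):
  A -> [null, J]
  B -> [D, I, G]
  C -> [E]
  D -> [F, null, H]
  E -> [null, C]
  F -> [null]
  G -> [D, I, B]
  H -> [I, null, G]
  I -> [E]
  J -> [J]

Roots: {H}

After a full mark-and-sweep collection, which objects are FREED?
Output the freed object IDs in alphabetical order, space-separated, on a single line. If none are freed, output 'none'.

Roots: H
Mark H: refs=I null G, marked=H
Mark I: refs=E, marked=H I
Mark G: refs=D I B, marked=G H I
Mark E: refs=null C, marked=E G H I
Mark D: refs=F null H, marked=D E G H I
Mark B: refs=D I G, marked=B D E G H I
Mark C: refs=E, marked=B C D E G H I
Mark F: refs=null, marked=B C D E F G H I
Unmarked (collected): A J

Answer: A J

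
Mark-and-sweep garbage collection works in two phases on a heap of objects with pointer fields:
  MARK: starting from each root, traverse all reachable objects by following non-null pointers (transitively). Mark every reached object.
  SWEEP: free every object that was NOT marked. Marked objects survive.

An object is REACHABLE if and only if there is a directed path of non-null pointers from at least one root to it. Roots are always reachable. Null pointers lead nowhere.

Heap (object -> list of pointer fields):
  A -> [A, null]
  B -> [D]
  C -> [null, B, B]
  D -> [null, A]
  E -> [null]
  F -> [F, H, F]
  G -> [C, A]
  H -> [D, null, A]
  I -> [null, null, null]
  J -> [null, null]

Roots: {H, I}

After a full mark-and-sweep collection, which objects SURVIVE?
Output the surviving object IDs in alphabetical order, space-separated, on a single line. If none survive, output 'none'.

Answer: A D H I

Derivation:
Roots: H I
Mark H: refs=D null A, marked=H
Mark I: refs=null null null, marked=H I
Mark D: refs=null A, marked=D H I
Mark A: refs=A null, marked=A D H I
Unmarked (collected): B C E F G J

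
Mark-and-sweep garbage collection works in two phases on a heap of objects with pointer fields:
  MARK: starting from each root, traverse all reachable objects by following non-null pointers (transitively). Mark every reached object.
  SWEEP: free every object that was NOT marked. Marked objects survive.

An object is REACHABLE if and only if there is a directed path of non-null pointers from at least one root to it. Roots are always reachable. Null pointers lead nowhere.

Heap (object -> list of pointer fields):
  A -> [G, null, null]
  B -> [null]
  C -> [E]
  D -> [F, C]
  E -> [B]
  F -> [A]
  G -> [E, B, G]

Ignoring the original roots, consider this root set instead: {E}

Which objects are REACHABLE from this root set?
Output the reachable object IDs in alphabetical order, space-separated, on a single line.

Roots: E
Mark E: refs=B, marked=E
Mark B: refs=null, marked=B E
Unmarked (collected): A C D F G

Answer: B E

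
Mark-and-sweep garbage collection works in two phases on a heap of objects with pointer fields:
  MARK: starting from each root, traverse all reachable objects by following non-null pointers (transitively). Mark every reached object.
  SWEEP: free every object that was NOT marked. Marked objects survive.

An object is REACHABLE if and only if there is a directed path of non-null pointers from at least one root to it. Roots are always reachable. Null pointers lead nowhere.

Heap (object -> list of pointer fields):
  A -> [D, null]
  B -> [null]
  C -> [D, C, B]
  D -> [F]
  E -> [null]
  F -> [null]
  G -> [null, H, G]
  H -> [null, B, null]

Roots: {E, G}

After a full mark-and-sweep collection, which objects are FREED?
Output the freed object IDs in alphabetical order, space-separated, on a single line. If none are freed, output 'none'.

Answer: A C D F

Derivation:
Roots: E G
Mark E: refs=null, marked=E
Mark G: refs=null H G, marked=E G
Mark H: refs=null B null, marked=E G H
Mark B: refs=null, marked=B E G H
Unmarked (collected): A C D F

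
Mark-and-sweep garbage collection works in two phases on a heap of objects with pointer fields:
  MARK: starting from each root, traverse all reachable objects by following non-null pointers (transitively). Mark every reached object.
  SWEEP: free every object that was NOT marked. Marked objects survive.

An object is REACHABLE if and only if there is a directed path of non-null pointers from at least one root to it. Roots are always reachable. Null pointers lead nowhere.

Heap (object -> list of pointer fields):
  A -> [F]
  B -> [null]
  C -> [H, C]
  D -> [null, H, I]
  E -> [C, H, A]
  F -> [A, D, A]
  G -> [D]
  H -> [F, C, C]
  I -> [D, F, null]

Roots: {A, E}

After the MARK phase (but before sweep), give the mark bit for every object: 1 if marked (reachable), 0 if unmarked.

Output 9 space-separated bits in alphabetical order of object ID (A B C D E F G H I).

Roots: A E
Mark A: refs=F, marked=A
Mark E: refs=C H A, marked=A E
Mark F: refs=A D A, marked=A E F
Mark C: refs=H C, marked=A C E F
Mark H: refs=F C C, marked=A C E F H
Mark D: refs=null H I, marked=A C D E F H
Mark I: refs=D F null, marked=A C D E F H I
Unmarked (collected): B G

Answer: 1 0 1 1 1 1 0 1 1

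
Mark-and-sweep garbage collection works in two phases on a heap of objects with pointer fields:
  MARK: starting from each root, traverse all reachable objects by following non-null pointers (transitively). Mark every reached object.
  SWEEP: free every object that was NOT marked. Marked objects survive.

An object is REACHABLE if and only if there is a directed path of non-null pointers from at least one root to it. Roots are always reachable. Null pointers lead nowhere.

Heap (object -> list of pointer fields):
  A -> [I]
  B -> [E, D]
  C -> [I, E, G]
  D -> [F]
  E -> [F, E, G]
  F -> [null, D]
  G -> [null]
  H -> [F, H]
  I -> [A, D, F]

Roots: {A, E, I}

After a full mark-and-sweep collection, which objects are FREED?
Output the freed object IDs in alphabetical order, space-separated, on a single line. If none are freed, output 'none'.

Roots: A E I
Mark A: refs=I, marked=A
Mark E: refs=F E G, marked=A E
Mark I: refs=A D F, marked=A E I
Mark F: refs=null D, marked=A E F I
Mark G: refs=null, marked=A E F G I
Mark D: refs=F, marked=A D E F G I
Unmarked (collected): B C H

Answer: B C H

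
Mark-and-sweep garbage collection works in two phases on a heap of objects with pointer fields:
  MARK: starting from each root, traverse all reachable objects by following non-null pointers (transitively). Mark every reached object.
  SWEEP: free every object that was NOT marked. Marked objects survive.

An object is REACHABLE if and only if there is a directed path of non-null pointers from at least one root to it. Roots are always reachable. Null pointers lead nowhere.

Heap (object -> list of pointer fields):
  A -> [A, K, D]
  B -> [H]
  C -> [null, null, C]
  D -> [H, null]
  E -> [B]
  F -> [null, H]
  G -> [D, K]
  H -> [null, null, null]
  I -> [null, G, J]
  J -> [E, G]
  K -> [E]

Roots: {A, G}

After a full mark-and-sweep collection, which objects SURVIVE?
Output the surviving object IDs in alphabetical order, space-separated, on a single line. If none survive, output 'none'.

Answer: A B D E G H K

Derivation:
Roots: A G
Mark A: refs=A K D, marked=A
Mark G: refs=D K, marked=A G
Mark K: refs=E, marked=A G K
Mark D: refs=H null, marked=A D G K
Mark E: refs=B, marked=A D E G K
Mark H: refs=null null null, marked=A D E G H K
Mark B: refs=H, marked=A B D E G H K
Unmarked (collected): C F I J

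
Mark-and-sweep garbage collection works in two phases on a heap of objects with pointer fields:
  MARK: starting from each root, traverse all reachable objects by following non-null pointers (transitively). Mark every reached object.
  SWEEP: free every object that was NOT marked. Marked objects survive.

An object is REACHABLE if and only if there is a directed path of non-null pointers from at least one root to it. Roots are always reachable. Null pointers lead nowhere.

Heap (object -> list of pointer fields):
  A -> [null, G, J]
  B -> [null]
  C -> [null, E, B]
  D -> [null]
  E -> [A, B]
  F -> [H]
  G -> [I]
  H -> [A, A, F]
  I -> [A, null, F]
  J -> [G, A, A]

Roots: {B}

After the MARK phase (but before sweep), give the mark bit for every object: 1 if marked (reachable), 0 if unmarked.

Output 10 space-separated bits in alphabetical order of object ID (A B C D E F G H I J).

Roots: B
Mark B: refs=null, marked=B
Unmarked (collected): A C D E F G H I J

Answer: 0 1 0 0 0 0 0 0 0 0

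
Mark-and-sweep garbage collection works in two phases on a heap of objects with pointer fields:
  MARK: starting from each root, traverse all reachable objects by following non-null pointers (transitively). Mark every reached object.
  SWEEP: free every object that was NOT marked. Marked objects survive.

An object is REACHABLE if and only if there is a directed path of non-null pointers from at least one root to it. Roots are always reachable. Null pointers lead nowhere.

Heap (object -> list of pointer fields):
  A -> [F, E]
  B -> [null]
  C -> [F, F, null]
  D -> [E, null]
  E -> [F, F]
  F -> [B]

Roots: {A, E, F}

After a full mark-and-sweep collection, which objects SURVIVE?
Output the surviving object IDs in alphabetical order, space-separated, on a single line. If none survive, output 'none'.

Answer: A B E F

Derivation:
Roots: A E F
Mark A: refs=F E, marked=A
Mark E: refs=F F, marked=A E
Mark F: refs=B, marked=A E F
Mark B: refs=null, marked=A B E F
Unmarked (collected): C D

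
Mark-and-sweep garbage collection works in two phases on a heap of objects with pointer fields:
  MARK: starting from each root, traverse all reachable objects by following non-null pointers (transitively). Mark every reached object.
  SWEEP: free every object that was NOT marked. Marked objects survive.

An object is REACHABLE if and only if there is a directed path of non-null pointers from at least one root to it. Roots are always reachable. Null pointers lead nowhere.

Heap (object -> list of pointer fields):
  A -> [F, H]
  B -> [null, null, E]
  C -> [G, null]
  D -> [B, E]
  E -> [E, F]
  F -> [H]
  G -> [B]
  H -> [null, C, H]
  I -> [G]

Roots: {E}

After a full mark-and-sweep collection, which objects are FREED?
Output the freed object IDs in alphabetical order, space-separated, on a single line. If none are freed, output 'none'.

Answer: A D I

Derivation:
Roots: E
Mark E: refs=E F, marked=E
Mark F: refs=H, marked=E F
Mark H: refs=null C H, marked=E F H
Mark C: refs=G null, marked=C E F H
Mark G: refs=B, marked=C E F G H
Mark B: refs=null null E, marked=B C E F G H
Unmarked (collected): A D I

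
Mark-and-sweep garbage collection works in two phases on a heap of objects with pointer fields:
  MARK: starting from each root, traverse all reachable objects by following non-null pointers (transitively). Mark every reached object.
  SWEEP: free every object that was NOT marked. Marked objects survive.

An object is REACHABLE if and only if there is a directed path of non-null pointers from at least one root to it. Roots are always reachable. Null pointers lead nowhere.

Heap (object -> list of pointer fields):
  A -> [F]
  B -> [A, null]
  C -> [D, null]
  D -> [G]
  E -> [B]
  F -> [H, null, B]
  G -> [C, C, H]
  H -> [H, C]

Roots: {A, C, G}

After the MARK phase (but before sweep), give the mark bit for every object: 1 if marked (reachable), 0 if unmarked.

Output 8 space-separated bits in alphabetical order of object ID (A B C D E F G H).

Answer: 1 1 1 1 0 1 1 1

Derivation:
Roots: A C G
Mark A: refs=F, marked=A
Mark C: refs=D null, marked=A C
Mark G: refs=C C H, marked=A C G
Mark F: refs=H null B, marked=A C F G
Mark D: refs=G, marked=A C D F G
Mark H: refs=H C, marked=A C D F G H
Mark B: refs=A null, marked=A B C D F G H
Unmarked (collected): E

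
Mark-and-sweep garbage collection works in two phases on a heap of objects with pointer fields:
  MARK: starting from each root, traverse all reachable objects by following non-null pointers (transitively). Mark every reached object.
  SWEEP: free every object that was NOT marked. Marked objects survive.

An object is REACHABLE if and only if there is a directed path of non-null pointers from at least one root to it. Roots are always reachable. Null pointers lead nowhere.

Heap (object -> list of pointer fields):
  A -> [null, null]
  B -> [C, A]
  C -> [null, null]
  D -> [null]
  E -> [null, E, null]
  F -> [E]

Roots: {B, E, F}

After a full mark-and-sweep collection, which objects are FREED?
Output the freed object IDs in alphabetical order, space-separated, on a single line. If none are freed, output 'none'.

Roots: B E F
Mark B: refs=C A, marked=B
Mark E: refs=null E null, marked=B E
Mark F: refs=E, marked=B E F
Mark C: refs=null null, marked=B C E F
Mark A: refs=null null, marked=A B C E F
Unmarked (collected): D

Answer: D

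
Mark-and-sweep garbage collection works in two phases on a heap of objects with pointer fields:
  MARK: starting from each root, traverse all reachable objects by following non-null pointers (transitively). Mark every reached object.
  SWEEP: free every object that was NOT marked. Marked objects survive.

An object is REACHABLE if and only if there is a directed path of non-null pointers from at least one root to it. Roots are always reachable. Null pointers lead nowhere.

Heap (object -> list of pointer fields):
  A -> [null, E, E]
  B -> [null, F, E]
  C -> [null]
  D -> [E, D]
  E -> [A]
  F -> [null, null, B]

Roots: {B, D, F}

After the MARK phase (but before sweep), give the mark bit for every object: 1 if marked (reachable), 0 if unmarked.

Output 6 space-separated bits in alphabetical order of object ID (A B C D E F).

Roots: B D F
Mark B: refs=null F E, marked=B
Mark D: refs=E D, marked=B D
Mark F: refs=null null B, marked=B D F
Mark E: refs=A, marked=B D E F
Mark A: refs=null E E, marked=A B D E F
Unmarked (collected): C

Answer: 1 1 0 1 1 1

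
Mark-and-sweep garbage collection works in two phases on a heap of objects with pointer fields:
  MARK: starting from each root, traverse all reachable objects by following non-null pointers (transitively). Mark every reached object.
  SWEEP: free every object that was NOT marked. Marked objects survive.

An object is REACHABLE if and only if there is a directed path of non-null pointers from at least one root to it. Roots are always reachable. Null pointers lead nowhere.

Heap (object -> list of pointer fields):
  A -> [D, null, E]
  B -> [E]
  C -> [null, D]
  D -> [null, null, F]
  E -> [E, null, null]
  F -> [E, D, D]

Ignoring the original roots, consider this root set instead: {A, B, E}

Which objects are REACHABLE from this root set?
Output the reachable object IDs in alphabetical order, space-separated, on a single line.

Roots: A B E
Mark A: refs=D null E, marked=A
Mark B: refs=E, marked=A B
Mark E: refs=E null null, marked=A B E
Mark D: refs=null null F, marked=A B D E
Mark F: refs=E D D, marked=A B D E F
Unmarked (collected): C

Answer: A B D E F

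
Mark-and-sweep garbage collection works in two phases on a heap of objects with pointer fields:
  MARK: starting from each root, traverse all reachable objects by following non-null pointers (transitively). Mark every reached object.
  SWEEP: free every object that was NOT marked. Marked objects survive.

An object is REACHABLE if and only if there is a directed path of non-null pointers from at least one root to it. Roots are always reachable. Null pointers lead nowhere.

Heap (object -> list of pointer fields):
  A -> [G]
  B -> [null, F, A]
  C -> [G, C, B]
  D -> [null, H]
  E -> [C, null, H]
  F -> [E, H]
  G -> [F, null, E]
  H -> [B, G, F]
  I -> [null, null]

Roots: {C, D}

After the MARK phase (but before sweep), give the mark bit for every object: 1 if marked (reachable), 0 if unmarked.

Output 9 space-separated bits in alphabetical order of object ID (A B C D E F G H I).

Roots: C D
Mark C: refs=G C B, marked=C
Mark D: refs=null H, marked=C D
Mark G: refs=F null E, marked=C D G
Mark B: refs=null F A, marked=B C D G
Mark H: refs=B G F, marked=B C D G H
Mark F: refs=E H, marked=B C D F G H
Mark E: refs=C null H, marked=B C D E F G H
Mark A: refs=G, marked=A B C D E F G H
Unmarked (collected): I

Answer: 1 1 1 1 1 1 1 1 0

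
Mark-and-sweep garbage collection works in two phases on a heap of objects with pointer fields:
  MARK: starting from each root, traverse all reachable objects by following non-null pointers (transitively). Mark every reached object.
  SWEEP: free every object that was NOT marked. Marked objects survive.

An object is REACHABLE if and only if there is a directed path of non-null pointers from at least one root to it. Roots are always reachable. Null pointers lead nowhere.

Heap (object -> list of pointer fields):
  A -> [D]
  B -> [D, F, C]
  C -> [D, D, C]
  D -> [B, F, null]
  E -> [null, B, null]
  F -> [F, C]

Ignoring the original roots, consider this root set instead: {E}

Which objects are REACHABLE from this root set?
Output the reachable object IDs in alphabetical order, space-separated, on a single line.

Roots: E
Mark E: refs=null B null, marked=E
Mark B: refs=D F C, marked=B E
Mark D: refs=B F null, marked=B D E
Mark F: refs=F C, marked=B D E F
Mark C: refs=D D C, marked=B C D E F
Unmarked (collected): A

Answer: B C D E F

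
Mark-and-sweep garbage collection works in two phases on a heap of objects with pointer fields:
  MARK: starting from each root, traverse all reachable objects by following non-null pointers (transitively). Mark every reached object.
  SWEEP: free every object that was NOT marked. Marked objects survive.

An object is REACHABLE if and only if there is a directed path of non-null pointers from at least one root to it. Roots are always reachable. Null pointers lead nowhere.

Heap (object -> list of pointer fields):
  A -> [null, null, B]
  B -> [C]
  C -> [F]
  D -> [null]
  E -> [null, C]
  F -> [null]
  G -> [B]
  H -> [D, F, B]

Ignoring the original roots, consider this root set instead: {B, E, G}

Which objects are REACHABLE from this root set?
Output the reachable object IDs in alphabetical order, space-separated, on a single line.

Roots: B E G
Mark B: refs=C, marked=B
Mark E: refs=null C, marked=B E
Mark G: refs=B, marked=B E G
Mark C: refs=F, marked=B C E G
Mark F: refs=null, marked=B C E F G
Unmarked (collected): A D H

Answer: B C E F G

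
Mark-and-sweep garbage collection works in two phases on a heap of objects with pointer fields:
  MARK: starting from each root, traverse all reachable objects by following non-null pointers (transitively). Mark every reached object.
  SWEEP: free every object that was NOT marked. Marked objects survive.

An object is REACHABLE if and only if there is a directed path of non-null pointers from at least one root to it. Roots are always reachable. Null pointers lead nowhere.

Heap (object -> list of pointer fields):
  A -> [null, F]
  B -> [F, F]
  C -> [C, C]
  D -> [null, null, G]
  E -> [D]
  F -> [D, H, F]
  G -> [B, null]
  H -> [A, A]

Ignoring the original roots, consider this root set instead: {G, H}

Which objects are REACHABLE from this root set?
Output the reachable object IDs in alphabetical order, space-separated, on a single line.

Answer: A B D F G H

Derivation:
Roots: G H
Mark G: refs=B null, marked=G
Mark H: refs=A A, marked=G H
Mark B: refs=F F, marked=B G H
Mark A: refs=null F, marked=A B G H
Mark F: refs=D H F, marked=A B F G H
Mark D: refs=null null G, marked=A B D F G H
Unmarked (collected): C E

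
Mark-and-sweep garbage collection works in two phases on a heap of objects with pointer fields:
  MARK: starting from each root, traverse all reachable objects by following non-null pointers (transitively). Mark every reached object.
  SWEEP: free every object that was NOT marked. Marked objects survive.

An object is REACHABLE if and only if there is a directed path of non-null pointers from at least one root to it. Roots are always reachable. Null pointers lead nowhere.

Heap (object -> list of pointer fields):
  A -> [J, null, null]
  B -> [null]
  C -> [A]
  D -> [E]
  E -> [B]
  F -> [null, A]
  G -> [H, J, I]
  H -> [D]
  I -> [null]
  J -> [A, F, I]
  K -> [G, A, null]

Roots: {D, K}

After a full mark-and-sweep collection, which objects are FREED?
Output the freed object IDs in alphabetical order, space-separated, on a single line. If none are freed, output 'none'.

Answer: C

Derivation:
Roots: D K
Mark D: refs=E, marked=D
Mark K: refs=G A null, marked=D K
Mark E: refs=B, marked=D E K
Mark G: refs=H J I, marked=D E G K
Mark A: refs=J null null, marked=A D E G K
Mark B: refs=null, marked=A B D E G K
Mark H: refs=D, marked=A B D E G H K
Mark J: refs=A F I, marked=A B D E G H J K
Mark I: refs=null, marked=A B D E G H I J K
Mark F: refs=null A, marked=A B D E F G H I J K
Unmarked (collected): C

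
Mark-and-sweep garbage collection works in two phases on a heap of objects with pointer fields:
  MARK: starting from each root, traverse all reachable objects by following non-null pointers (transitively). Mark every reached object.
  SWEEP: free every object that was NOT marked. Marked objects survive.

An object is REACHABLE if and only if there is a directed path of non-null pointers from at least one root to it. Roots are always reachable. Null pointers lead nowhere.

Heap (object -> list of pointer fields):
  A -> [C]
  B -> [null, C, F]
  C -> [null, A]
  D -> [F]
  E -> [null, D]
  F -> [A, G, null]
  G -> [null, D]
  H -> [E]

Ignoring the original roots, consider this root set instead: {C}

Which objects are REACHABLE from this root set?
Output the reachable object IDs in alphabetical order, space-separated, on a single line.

Roots: C
Mark C: refs=null A, marked=C
Mark A: refs=C, marked=A C
Unmarked (collected): B D E F G H

Answer: A C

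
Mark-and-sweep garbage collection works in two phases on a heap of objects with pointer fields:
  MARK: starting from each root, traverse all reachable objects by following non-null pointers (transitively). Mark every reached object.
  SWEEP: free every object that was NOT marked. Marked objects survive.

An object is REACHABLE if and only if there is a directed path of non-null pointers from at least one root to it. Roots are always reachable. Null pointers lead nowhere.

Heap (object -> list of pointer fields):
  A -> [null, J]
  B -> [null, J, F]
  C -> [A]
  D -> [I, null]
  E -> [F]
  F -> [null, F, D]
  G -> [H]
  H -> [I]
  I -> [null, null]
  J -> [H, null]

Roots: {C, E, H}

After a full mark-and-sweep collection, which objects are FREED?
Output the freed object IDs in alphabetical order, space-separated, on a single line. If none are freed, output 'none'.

Roots: C E H
Mark C: refs=A, marked=C
Mark E: refs=F, marked=C E
Mark H: refs=I, marked=C E H
Mark A: refs=null J, marked=A C E H
Mark F: refs=null F D, marked=A C E F H
Mark I: refs=null null, marked=A C E F H I
Mark J: refs=H null, marked=A C E F H I J
Mark D: refs=I null, marked=A C D E F H I J
Unmarked (collected): B G

Answer: B G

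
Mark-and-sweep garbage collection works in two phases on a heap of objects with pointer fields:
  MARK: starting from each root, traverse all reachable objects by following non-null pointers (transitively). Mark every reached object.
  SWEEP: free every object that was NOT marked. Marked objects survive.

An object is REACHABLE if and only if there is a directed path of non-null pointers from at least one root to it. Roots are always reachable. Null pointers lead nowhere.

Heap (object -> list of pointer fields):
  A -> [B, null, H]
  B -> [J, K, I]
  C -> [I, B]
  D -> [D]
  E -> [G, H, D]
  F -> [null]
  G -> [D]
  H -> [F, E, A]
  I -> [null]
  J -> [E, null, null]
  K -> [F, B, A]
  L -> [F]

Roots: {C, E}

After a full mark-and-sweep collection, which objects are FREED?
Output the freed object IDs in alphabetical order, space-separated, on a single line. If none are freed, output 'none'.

Answer: L

Derivation:
Roots: C E
Mark C: refs=I B, marked=C
Mark E: refs=G H D, marked=C E
Mark I: refs=null, marked=C E I
Mark B: refs=J K I, marked=B C E I
Mark G: refs=D, marked=B C E G I
Mark H: refs=F E A, marked=B C E G H I
Mark D: refs=D, marked=B C D E G H I
Mark J: refs=E null null, marked=B C D E G H I J
Mark K: refs=F B A, marked=B C D E G H I J K
Mark F: refs=null, marked=B C D E F G H I J K
Mark A: refs=B null H, marked=A B C D E F G H I J K
Unmarked (collected): L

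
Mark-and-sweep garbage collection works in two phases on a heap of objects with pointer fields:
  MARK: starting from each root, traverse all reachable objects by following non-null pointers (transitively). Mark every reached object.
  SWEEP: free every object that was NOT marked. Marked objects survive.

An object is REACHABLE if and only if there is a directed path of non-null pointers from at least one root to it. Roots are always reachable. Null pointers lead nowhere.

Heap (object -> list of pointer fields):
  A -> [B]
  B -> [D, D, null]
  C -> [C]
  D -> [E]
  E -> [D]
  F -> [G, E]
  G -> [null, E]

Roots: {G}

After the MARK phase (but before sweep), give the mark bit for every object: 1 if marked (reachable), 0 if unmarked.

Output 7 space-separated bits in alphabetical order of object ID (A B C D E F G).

Answer: 0 0 0 1 1 0 1

Derivation:
Roots: G
Mark G: refs=null E, marked=G
Mark E: refs=D, marked=E G
Mark D: refs=E, marked=D E G
Unmarked (collected): A B C F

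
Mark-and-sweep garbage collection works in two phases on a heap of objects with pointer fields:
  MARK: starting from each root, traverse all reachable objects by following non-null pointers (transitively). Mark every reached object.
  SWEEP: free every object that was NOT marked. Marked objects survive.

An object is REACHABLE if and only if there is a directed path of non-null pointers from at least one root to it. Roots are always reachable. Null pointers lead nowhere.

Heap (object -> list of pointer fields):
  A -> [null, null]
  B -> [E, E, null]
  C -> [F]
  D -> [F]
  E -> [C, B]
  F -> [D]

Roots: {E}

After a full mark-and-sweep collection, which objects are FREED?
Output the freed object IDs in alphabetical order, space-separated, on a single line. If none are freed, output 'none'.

Roots: E
Mark E: refs=C B, marked=E
Mark C: refs=F, marked=C E
Mark B: refs=E E null, marked=B C E
Mark F: refs=D, marked=B C E F
Mark D: refs=F, marked=B C D E F
Unmarked (collected): A

Answer: A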